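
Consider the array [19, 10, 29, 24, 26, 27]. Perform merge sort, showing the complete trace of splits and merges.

Merge sort trace:

Split: [19, 10, 29, 24, 26, 27] -> [19, 10, 29] and [24, 26, 27]
  Split: [19, 10, 29] -> [19] and [10, 29]
    Split: [10, 29] -> [10] and [29]
    Merge: [10] + [29] -> [10, 29]
  Merge: [19] + [10, 29] -> [10, 19, 29]
  Split: [24, 26, 27] -> [24] and [26, 27]
    Split: [26, 27] -> [26] and [27]
    Merge: [26] + [27] -> [26, 27]
  Merge: [24] + [26, 27] -> [24, 26, 27]
Merge: [10, 19, 29] + [24, 26, 27] -> [10, 19, 24, 26, 27, 29]

Final sorted array: [10, 19, 24, 26, 27, 29]

The merge sort proceeds by recursively splitting the array and merging sorted halves.
After all merges, the sorted array is [10, 19, 24, 26, 27, 29].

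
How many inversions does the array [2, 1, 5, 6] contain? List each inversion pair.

Finding inversions in [2, 1, 5, 6]:

(0, 1): arr[0]=2 > arr[1]=1

Total inversions: 1

The array has 1 inversion(s): (0,1). Each pair (i,j) satisfies i < j and arr[i] > arr[j].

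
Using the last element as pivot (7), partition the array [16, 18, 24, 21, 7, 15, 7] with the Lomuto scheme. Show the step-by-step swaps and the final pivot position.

Lomuto partition with pivot = 7:

Initial array: [16, 18, 24, 21, 7, 15, 7]

arr[0]=16 > 7: no swap
arr[1]=18 > 7: no swap
arr[2]=24 > 7: no swap
arr[3]=21 > 7: no swap
arr[4]=7 <= 7: swap with position 0, array becomes [7, 18, 24, 21, 16, 15, 7]
arr[5]=15 > 7: no swap

Place pivot at position 1: [7, 7, 24, 21, 16, 15, 18]
Pivot position: 1

After partitioning with pivot 7, the array becomes [7, 7, 24, 21, 16, 15, 18]. The pivot is placed at index 1. All elements to the left of the pivot are <= 7, and all elements to the right are > 7.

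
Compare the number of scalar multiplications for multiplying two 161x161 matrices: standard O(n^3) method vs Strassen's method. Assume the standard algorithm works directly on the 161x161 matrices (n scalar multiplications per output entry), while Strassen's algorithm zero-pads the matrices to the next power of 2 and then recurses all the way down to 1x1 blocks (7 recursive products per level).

Matrix multiplication for 161x161 matrices:

Strassen's algorithm requires power-of-2 dimensions. Pad 161x161 to 256x256 (next power of 2).

Standard algorithm: 161^3 = 4173281 multiplications
Strassen's algorithm: 7^(log2(256)) = 7^8 = 5764801 multiplications
Difference: 4173281 - 5764801 = -1591520 (Strassen uses MORE here due to padding overhead — for small or just-over-power-of-2 n, padding can outweigh the per-level savings)

Standard: 4173281 multiplications (161^3). Strassen: 5764801 multiplications (7^8, after padding to 256x256). Strassen reduces 8 recursive multiplications to 7 at each level.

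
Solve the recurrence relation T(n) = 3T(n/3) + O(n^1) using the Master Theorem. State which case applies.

Master Theorem for T(n) = 3T(n/3) + O(n^1):

a = 3, b = 3, c = 1
log_b(a) = log_3(3) = 1.0000

Case 2: c = 1 = log_3(3) = 1.0000
T(n) = O(n^1 log n) = O(n log n)

For T(n) = 3T(n/3) + O(n^1): log_3(3) = 1.0000. This is Case 2 of the Master Theorem (c = log_b(a), equal work at all levels), giving O(n log n).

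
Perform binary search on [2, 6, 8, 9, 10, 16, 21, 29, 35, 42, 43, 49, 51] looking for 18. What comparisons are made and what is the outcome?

Binary search for 18 in [2, 6, 8, 9, 10, 16, 21, 29, 35, 42, 43, 49, 51]:

lo=0, hi=12, mid=6, arr[mid]=21 -> 21 > 18, search left half
lo=0, hi=5, mid=2, arr[mid]=8 -> 8 < 18, search right half
lo=3, hi=5, mid=4, arr[mid]=10 -> 10 < 18, search right half
lo=5, hi=5, mid=5, arr[mid]=16 -> 16 < 18, search right half
lo=6 > hi=5, target 18 not found

Binary search determines that 18 is not in the array after 4 comparisons. The search space was exhausted without finding the target.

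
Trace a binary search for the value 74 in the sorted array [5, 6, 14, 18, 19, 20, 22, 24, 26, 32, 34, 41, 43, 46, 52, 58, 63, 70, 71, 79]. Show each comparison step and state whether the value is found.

Binary search for 74 in [5, 6, 14, 18, 19, 20, 22, 24, 26, 32, 34, 41, 43, 46, 52, 58, 63, 70, 71, 79]:

lo=0, hi=19, mid=9, arr[mid]=32 -> 32 < 74, search right half
lo=10, hi=19, mid=14, arr[mid]=52 -> 52 < 74, search right half
lo=15, hi=19, mid=17, arr[mid]=70 -> 70 < 74, search right half
lo=18, hi=19, mid=18, arr[mid]=71 -> 71 < 74, search right half
lo=19, hi=19, mid=19, arr[mid]=79 -> 79 > 74, search left half
lo=19 > hi=18, target 74 not found

Binary search determines that 74 is not in the array after 5 comparisons. The search space was exhausted without finding the target.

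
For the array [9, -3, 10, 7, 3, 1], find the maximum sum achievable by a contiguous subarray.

Using Kadane's algorithm on [9, -3, 10, 7, 3, 1]:

Scanning through the array:
Position 1 (value -3): max_ending_here = 6, max_so_far = 9
Position 2 (value 10): max_ending_here = 16, max_so_far = 16
Position 3 (value 7): max_ending_here = 23, max_so_far = 23
Position 4 (value 3): max_ending_here = 26, max_so_far = 26
Position 5 (value 1): max_ending_here = 27, max_so_far = 27

Maximum subarray: [9, -3, 10, 7, 3, 1]
Maximum sum: 27

The maximum subarray is [9, -3, 10, 7, 3, 1] with sum 27. This subarray runs from index 0 to index 5.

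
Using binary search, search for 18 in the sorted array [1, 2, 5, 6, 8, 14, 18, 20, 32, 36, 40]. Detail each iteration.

Binary search for 18 in [1, 2, 5, 6, 8, 14, 18, 20, 32, 36, 40]:

lo=0, hi=10, mid=5, arr[mid]=14 -> 14 < 18, search right half
lo=6, hi=10, mid=8, arr[mid]=32 -> 32 > 18, search left half
lo=6, hi=7, mid=6, arr[mid]=18 -> Found target at index 6!

Binary search finds 18 at index 6 after 3 comparisons. The search repeatedly halves the search space by comparing with the middle element.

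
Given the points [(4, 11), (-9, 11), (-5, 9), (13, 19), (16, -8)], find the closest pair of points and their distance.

Computing all pairwise distances among 5 points:

d((4, 11), (-9, 11)) = 13.0
d((4, 11), (-5, 9)) = 9.2195
d((4, 11), (13, 19)) = 12.0416
d((4, 11), (16, -8)) = 22.4722
d((-9, 11), (-5, 9)) = 4.4721 <-- minimum
d((-9, 11), (13, 19)) = 23.4094
d((-9, 11), (16, -8)) = 31.4006
d((-5, 9), (13, 19)) = 20.5913
d((-5, 9), (16, -8)) = 27.0185
d((13, 19), (16, -8)) = 27.1662

Closest pair: (-9, 11) and (-5, 9) with distance 4.4721

The closest pair is (-9, 11) and (-5, 9) with Euclidean distance 4.4721. For 5 points, brute-force pairwise comparison is shown above. For large n, the divide-and-conquer algorithm (sort by x, recurse on halves, check the dividing strip) achieves O(n log n).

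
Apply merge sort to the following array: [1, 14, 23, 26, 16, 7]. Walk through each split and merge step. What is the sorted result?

Merge sort trace:

Split: [1, 14, 23, 26, 16, 7] -> [1, 14, 23] and [26, 16, 7]
  Split: [1, 14, 23] -> [1] and [14, 23]
    Split: [14, 23] -> [14] and [23]
    Merge: [14] + [23] -> [14, 23]
  Merge: [1] + [14, 23] -> [1, 14, 23]
  Split: [26, 16, 7] -> [26] and [16, 7]
    Split: [16, 7] -> [16] and [7]
    Merge: [16] + [7] -> [7, 16]
  Merge: [26] + [7, 16] -> [7, 16, 26]
Merge: [1, 14, 23] + [7, 16, 26] -> [1, 7, 14, 16, 23, 26]

Final sorted array: [1, 7, 14, 16, 23, 26]

The merge sort proceeds by recursively splitting the array and merging sorted halves.
After all merges, the sorted array is [1, 7, 14, 16, 23, 26].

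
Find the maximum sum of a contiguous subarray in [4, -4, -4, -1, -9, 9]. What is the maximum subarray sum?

Using Kadane's algorithm on [4, -4, -4, -1, -9, 9]:

Scanning through the array:
Position 1 (value -4): max_ending_here = 0, max_so_far = 4
Position 2 (value -4): max_ending_here = -4, max_so_far = 4
Position 3 (value -1): max_ending_here = -1, max_so_far = 4
Position 4 (value -9): max_ending_here = -9, max_so_far = 4
Position 5 (value 9): max_ending_here = 9, max_so_far = 9

Maximum subarray: [9]
Maximum sum: 9

The maximum subarray is [9] with sum 9. This subarray runs from index 5 to index 5.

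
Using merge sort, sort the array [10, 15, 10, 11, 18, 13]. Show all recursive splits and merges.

Merge sort trace:

Split: [10, 15, 10, 11, 18, 13] -> [10, 15, 10] and [11, 18, 13]
  Split: [10, 15, 10] -> [10] and [15, 10]
    Split: [15, 10] -> [15] and [10]
    Merge: [15] + [10] -> [10, 15]
  Merge: [10] + [10, 15] -> [10, 10, 15]
  Split: [11, 18, 13] -> [11] and [18, 13]
    Split: [18, 13] -> [18] and [13]
    Merge: [18] + [13] -> [13, 18]
  Merge: [11] + [13, 18] -> [11, 13, 18]
Merge: [10, 10, 15] + [11, 13, 18] -> [10, 10, 11, 13, 15, 18]

Final sorted array: [10, 10, 11, 13, 15, 18]

The merge sort proceeds by recursively splitting the array and merging sorted halves.
After all merges, the sorted array is [10, 10, 11, 13, 15, 18].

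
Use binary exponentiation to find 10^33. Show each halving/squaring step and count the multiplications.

Computing 10^33 by squaring (build up from 10^1; each line after the first costs one multiplication):

10^1 = 10
10^2 = (10^1)^2 = 10^2 = 100
10^4 = (10^2)^2 = 100^2 = 10000
10^8 = (10^4)^2 = 10000^2 = 100000000
10^16 = (10^8)^2 = 100000000^2 = 10000000000000000
10^32 = (10^16)^2 = 10000000000000000^2 = 100000000000000000000000000000000
10^33 = 10 * 10^32 = 10 * 100000000000000000000000000000000 = 1000000000000000000000000000000000

Result: 1000000000000000000000000000000000
Multiplications needed: 6 (6 lines after 10^1)

10^33 = 1000000000000000000000000000000000. Using exponentiation by squaring, this requires 6 multiplications. The key idea: if the exponent is even, square the half-power; if odd, multiply by the base once.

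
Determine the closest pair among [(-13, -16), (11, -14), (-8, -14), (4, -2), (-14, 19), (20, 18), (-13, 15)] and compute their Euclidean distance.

Computing all pairwise distances among 7 points:

d((-13, -16), (11, -14)) = 24.0832
d((-13, -16), (-8, -14)) = 5.3852
d((-13, -16), (4, -2)) = 22.0227
d((-13, -16), (-14, 19)) = 35.0143
d((-13, -16), (20, 18)) = 47.3814
d((-13, -16), (-13, 15)) = 31.0
d((11, -14), (-8, -14)) = 19.0
d((11, -14), (4, -2)) = 13.8924
d((11, -14), (-14, 19)) = 41.4005
d((11, -14), (20, 18)) = 33.2415
d((11, -14), (-13, 15)) = 37.6431
d((-8, -14), (4, -2)) = 16.9706
d((-8, -14), (-14, 19)) = 33.541
d((-8, -14), (20, 18)) = 42.5206
d((-8, -14), (-13, 15)) = 29.4279
d((4, -2), (-14, 19)) = 27.6586
d((4, -2), (20, 18)) = 25.6125
d((4, -2), (-13, 15)) = 24.0416
d((-14, 19), (20, 18)) = 34.0147
d((-14, 19), (-13, 15)) = 4.1231 <-- minimum
d((20, 18), (-13, 15)) = 33.1361

Closest pair: (-14, 19) and (-13, 15) with distance 4.1231

The closest pair is (-14, 19) and (-13, 15) with Euclidean distance 4.1231. For 7 points, brute-force pairwise comparison is shown above. For large n, the divide-and-conquer algorithm (sort by x, recurse on halves, check the dividing strip) achieves O(n log n).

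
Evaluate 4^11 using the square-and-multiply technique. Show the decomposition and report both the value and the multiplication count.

Computing 4^11 by squaring (build up from 4^1; each line after the first costs one multiplication):

4^1 = 4
4^2 = (4^1)^2 = 4^2 = 16
4^4 = (4^2)^2 = 16^2 = 256
4^5 = 4 * 4^4 = 4 * 256 = 1024
4^10 = (4^5)^2 = 1024^2 = 1048576
4^11 = 4 * 4^10 = 4 * 1048576 = 4194304

Result: 4194304
Multiplications needed: 5 (5 lines after 4^1)

4^11 = 4194304. Using exponentiation by squaring, this requires 5 multiplications. The key idea: if the exponent is even, square the half-power; if odd, multiply by the base once.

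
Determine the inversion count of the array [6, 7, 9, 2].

Finding inversions in [6, 7, 9, 2]:

(0, 3): arr[0]=6 > arr[3]=2
(1, 3): arr[1]=7 > arr[3]=2
(2, 3): arr[2]=9 > arr[3]=2

Total inversions: 3

The array has 3 inversion(s): (0,3), (1,3), (2,3). Each pair (i,j) satisfies i < j and arr[i] > arr[j].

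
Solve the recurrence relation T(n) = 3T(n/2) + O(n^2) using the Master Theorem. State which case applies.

Master Theorem for T(n) = 3T(n/2) + O(n^2):

a = 3, b = 2, c = 2
log_b(a) = log_2(3) = 1.5850

Case 3: c = 2 > log_2(3) = 1.5850
T(n) = O(n^2) = O(n^2)

For T(n) = 3T(n/2) + O(n^2): log_2(3) = 1.5850. This is Case 3 of the Master Theorem (c > log_b(a), work dominated by root), giving O(n^2).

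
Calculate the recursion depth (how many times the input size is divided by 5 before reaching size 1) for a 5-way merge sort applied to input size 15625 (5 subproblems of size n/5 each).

For divide and conquer with division factor 5:

Problem sizes at each level:
Level 0: 15625
Level 1: 3125
Level 2: 625
Level 3: 125
Level 4: 25
Level 5: 5
Level 6: 1

The root is level 0 and the size-1 base case is level 6 (the tree spans levels 0 through 6, i.e. 7 levels counting the root), so the depth is the number of divisions: log_5(15625) = 6

The recursion tree depth is log_5(15625) = 6. At each level, the problem size is divided by 5, so it takes 6 divisions to reduce to a base case of size 1. The algorithm makes 5 recursive calls at each level.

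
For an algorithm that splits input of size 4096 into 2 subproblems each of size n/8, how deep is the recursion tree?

For divide and conquer with division factor 8:

Problem sizes at each level:
Level 0: 4096
Level 1: 512
Level 2: 64
Level 3: 8
Level 4: 1

The root is level 0 and the size-1 base case is level 4 (the tree spans levels 0 through 4, i.e. 5 levels counting the root), so the depth is the number of divisions: log_8(4096) = 4

The recursion tree depth is log_8(4096) = 4. At each level, the problem size is divided by 8, so it takes 4 divisions to reduce to a base case of size 1. The algorithm makes 2 recursive calls at each level.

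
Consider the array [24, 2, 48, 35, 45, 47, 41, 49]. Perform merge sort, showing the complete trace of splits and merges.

Merge sort trace:

Split: [24, 2, 48, 35, 45, 47, 41, 49] -> [24, 2, 48, 35] and [45, 47, 41, 49]
  Split: [24, 2, 48, 35] -> [24, 2] and [48, 35]
    Split: [24, 2] -> [24] and [2]
    Merge: [24] + [2] -> [2, 24]
    Split: [48, 35] -> [48] and [35]
    Merge: [48] + [35] -> [35, 48]
  Merge: [2, 24] + [35, 48] -> [2, 24, 35, 48]
  Split: [45, 47, 41, 49] -> [45, 47] and [41, 49]
    Split: [45, 47] -> [45] and [47]
    Merge: [45] + [47] -> [45, 47]
    Split: [41, 49] -> [41] and [49]
    Merge: [41] + [49] -> [41, 49]
  Merge: [45, 47] + [41, 49] -> [41, 45, 47, 49]
Merge: [2, 24, 35, 48] + [41, 45, 47, 49] -> [2, 24, 35, 41, 45, 47, 48, 49]

Final sorted array: [2, 24, 35, 41, 45, 47, 48, 49]

The merge sort proceeds by recursively splitting the array and merging sorted halves.
After all merges, the sorted array is [2, 24, 35, 41, 45, 47, 48, 49].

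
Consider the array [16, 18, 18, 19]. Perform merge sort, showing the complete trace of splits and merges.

Merge sort trace:

Split: [16, 18, 18, 19] -> [16, 18] and [18, 19]
  Split: [16, 18] -> [16] and [18]
  Merge: [16] + [18] -> [16, 18]
  Split: [18, 19] -> [18] and [19]
  Merge: [18] + [19] -> [18, 19]
Merge: [16, 18] + [18, 19] -> [16, 18, 18, 19]

Final sorted array: [16, 18, 18, 19]

The merge sort proceeds by recursively splitting the array and merging sorted halves.
After all merges, the sorted array is [16, 18, 18, 19].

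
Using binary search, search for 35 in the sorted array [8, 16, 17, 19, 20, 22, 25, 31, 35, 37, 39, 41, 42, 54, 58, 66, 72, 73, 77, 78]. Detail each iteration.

Binary search for 35 in [8, 16, 17, 19, 20, 22, 25, 31, 35, 37, 39, 41, 42, 54, 58, 66, 72, 73, 77, 78]:

lo=0, hi=19, mid=9, arr[mid]=37 -> 37 > 35, search left half
lo=0, hi=8, mid=4, arr[mid]=20 -> 20 < 35, search right half
lo=5, hi=8, mid=6, arr[mid]=25 -> 25 < 35, search right half
lo=7, hi=8, mid=7, arr[mid]=31 -> 31 < 35, search right half
lo=8, hi=8, mid=8, arr[mid]=35 -> Found target at index 8!

Binary search finds 35 at index 8 after 5 comparisons. The search repeatedly halves the search space by comparing with the middle element.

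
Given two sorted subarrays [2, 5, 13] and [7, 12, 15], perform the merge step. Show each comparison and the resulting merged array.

Merging process:

Compare 2 vs 7: take 2 from left. Merged: [2]
Compare 5 vs 7: take 5 from left. Merged: [2, 5]
Compare 13 vs 7: take 7 from right. Merged: [2, 5, 7]
Compare 13 vs 12: take 12 from right. Merged: [2, 5, 7, 12]
Compare 13 vs 15: take 13 from left. Merged: [2, 5, 7, 12, 13]
Append remaining from right: [15]. Merged: [2, 5, 7, 12, 13, 15]

Final merged array: [2, 5, 7, 12, 13, 15]
Total comparisons: 5

The merged array is [2, 5, 7, 12, 13, 15], requiring 5 comparisons. The merge step runs in O(n) time where n is the total number of elements.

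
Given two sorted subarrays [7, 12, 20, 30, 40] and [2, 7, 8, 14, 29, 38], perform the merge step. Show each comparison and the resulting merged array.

Merging process:

Compare 7 vs 2: take 2 from right. Merged: [2]
Compare 7 vs 7: take 7 from left. Merged: [2, 7]
Compare 12 vs 7: take 7 from right. Merged: [2, 7, 7]
Compare 12 vs 8: take 8 from right. Merged: [2, 7, 7, 8]
Compare 12 vs 14: take 12 from left. Merged: [2, 7, 7, 8, 12]
Compare 20 vs 14: take 14 from right. Merged: [2, 7, 7, 8, 12, 14]
Compare 20 vs 29: take 20 from left. Merged: [2, 7, 7, 8, 12, 14, 20]
Compare 30 vs 29: take 29 from right. Merged: [2, 7, 7, 8, 12, 14, 20, 29]
Compare 30 vs 38: take 30 from left. Merged: [2, 7, 7, 8, 12, 14, 20, 29, 30]
Compare 40 vs 38: take 38 from right. Merged: [2, 7, 7, 8, 12, 14, 20, 29, 30, 38]
Append remaining from left: [40]. Merged: [2, 7, 7, 8, 12, 14, 20, 29, 30, 38, 40]

Final merged array: [2, 7, 7, 8, 12, 14, 20, 29, 30, 38, 40]
Total comparisons: 10

The merged array is [2, 7, 7, 8, 12, 14, 20, 29, 30, 38, 40], requiring 10 comparisons. The merge step runs in O(n) time where n is the total number of elements.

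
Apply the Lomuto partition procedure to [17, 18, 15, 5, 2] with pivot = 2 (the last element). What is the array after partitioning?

Lomuto partition with pivot = 2:

Initial array: [17, 18, 15, 5, 2]

arr[0]=17 > 2: no swap
arr[1]=18 > 2: no swap
arr[2]=15 > 2: no swap
arr[3]=5 > 2: no swap

Place pivot at position 0: [2, 18, 15, 5, 17]
Pivot position: 0

After partitioning with pivot 2, the array becomes [2, 18, 15, 5, 17]. The pivot is placed at index 0. All elements to the left of the pivot are <= 2, and all elements to the right are > 2.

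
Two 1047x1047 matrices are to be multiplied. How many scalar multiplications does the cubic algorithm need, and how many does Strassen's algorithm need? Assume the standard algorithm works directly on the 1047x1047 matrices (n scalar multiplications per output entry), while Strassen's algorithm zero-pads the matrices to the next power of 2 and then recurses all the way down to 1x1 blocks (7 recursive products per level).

Matrix multiplication for 1047x1047 matrices:

Strassen's algorithm requires power-of-2 dimensions. Pad 1047x1047 to 2048x2048 (next power of 2).

Standard algorithm: 1047^3 = 1147730823 multiplications
Strassen's algorithm: 7^(log2(2048)) = 7^11 = 1977326743 multiplications
Difference: 1147730823 - 1977326743 = -829595920 (Strassen uses MORE here due to padding overhead — for small or just-over-power-of-2 n, padding can outweigh the per-level savings)

Standard: 1147730823 multiplications (1047^3). Strassen: 1977326743 multiplications (7^11, after padding to 2048x2048). Strassen reduces 8 recursive multiplications to 7 at each level.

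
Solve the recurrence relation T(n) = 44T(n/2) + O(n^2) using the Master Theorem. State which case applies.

Master Theorem for T(n) = 44T(n/2) + O(n^2):

a = 44, b = 2, c = 2
log_b(a) = log_2(44) = 5.4594

Case 1: c = 2 < log_2(44) = 5.4594
T(n) = O(n^(log_2 44))

For T(n) = 44T(n/2) + O(n^2): log_2(44) = 5.4594. This is Case 1 of the Master Theorem (c < log_b(a), work dominated by leaves), giving O(n^(log_2 44)).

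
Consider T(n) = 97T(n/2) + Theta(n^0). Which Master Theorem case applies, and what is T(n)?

Master Theorem for T(n) = 97T(n/2) + O(n^0):

a = 97, b = 2, c = 0
log_b(a) = log_2(97) = 6.5999

Case 1: c = 0 < log_2(97) = 6.5999
T(n) = O(n^(log_2 97))

For T(n) = 97T(n/2) + O(n^0): log_2(97) = 6.5999. This is Case 1 of the Master Theorem (c < log_b(a), work dominated by leaves), giving O(n^(log_2 97)).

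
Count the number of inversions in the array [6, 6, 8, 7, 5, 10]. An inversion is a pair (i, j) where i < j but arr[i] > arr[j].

Finding inversions in [6, 6, 8, 7, 5, 10]:

(0, 4): arr[0]=6 > arr[4]=5
(1, 4): arr[1]=6 > arr[4]=5
(2, 3): arr[2]=8 > arr[3]=7
(2, 4): arr[2]=8 > arr[4]=5
(3, 4): arr[3]=7 > arr[4]=5

Total inversions: 5

The array has 5 inversion(s): (0,4), (1,4), (2,3), (2,4), (3,4). Each pair (i,j) satisfies i < j and arr[i] > arr[j].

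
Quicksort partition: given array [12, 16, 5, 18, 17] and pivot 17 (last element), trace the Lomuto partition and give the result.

Lomuto partition with pivot = 17:

Initial array: [12, 16, 5, 18, 17]

arr[0]=12 <= 17: swap with position 0, array becomes [12, 16, 5, 18, 17]
arr[1]=16 <= 17: swap with position 1, array becomes [12, 16, 5, 18, 17]
arr[2]=5 <= 17: swap with position 2, array becomes [12, 16, 5, 18, 17]
arr[3]=18 > 17: no swap

Place pivot at position 3: [12, 16, 5, 17, 18]
Pivot position: 3

After partitioning with pivot 17, the array becomes [12, 16, 5, 17, 18]. The pivot is placed at index 3. All elements to the left of the pivot are <= 17, and all elements to the right are > 17.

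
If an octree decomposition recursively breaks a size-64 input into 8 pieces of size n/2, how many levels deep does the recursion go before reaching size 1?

For divide and conquer with division factor 2:

Problem sizes at each level:
Level 0: 64
Level 1: 32
Level 2: 16
Level 3: 8
Level 4: 4
Level 5: 2
Level 6: 1

The root is level 0 and the size-1 base case is level 6 (the tree spans levels 0 through 6, i.e. 7 levels counting the root), so the depth is the number of divisions: log_2(64) = 6

The recursion tree depth is log_2(64) = 6. At each level, the problem size is divided by 2, so it takes 6 divisions to reduce to a base case of size 1. The algorithm makes 8 recursive calls at each level.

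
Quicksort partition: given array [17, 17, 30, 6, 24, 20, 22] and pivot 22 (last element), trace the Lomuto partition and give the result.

Lomuto partition with pivot = 22:

Initial array: [17, 17, 30, 6, 24, 20, 22]

arr[0]=17 <= 22: swap with position 0, array becomes [17, 17, 30, 6, 24, 20, 22]
arr[1]=17 <= 22: swap with position 1, array becomes [17, 17, 30, 6, 24, 20, 22]
arr[2]=30 > 22: no swap
arr[3]=6 <= 22: swap with position 2, array becomes [17, 17, 6, 30, 24, 20, 22]
arr[4]=24 > 22: no swap
arr[5]=20 <= 22: swap with position 3, array becomes [17, 17, 6, 20, 24, 30, 22]

Place pivot at position 4: [17, 17, 6, 20, 22, 30, 24]
Pivot position: 4

After partitioning with pivot 22, the array becomes [17, 17, 6, 20, 22, 30, 24]. The pivot is placed at index 4. All elements to the left of the pivot are <= 22, and all elements to the right are > 22.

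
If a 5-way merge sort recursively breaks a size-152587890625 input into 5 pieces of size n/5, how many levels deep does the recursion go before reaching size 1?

For divide and conquer with division factor 5:

Problem sizes at each level:
Level 0: 152587890625
Level 1: 30517578125
Level 2: 6103515625
Level 3: 1220703125
Level 4: 244140625
Level 5: 48828125
Level 6: 9765625
Level 7: 1953125
Level 8: 390625
Level 9: 78125
Level 10: 15625
Level 11: 3125
Level 12: 625
Level 13: 125
Level 14: 25
Level 15: 5
Level 16: 1

The root is level 0 and the size-1 base case is level 16 (the tree spans levels 0 through 16, i.e. 17 levels counting the root), so the depth is the number of divisions: log_5(152587890625) = 16

The recursion tree depth is log_5(152587890625) = 16. At each level, the problem size is divided by 5, so it takes 16 divisions to reduce to a base case of size 1. The algorithm makes 5 recursive calls at each level.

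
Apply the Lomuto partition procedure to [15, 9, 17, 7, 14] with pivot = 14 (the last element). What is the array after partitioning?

Lomuto partition with pivot = 14:

Initial array: [15, 9, 17, 7, 14]

arr[0]=15 > 14: no swap
arr[1]=9 <= 14: swap with position 0, array becomes [9, 15, 17, 7, 14]
arr[2]=17 > 14: no swap
arr[3]=7 <= 14: swap with position 1, array becomes [9, 7, 17, 15, 14]

Place pivot at position 2: [9, 7, 14, 15, 17]
Pivot position: 2

After partitioning with pivot 14, the array becomes [9, 7, 14, 15, 17]. The pivot is placed at index 2. All elements to the left of the pivot are <= 14, and all elements to the right are > 14.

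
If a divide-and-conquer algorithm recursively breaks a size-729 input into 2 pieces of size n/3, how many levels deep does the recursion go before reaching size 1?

For divide and conquer with division factor 3:

Problem sizes at each level:
Level 0: 729
Level 1: 243
Level 2: 81
Level 3: 27
Level 4: 9
Level 5: 3
Level 6: 1

The root is level 0 and the size-1 base case is level 6 (the tree spans levels 0 through 6, i.e. 7 levels counting the root), so the depth is the number of divisions: log_3(729) = 6

The recursion tree depth is log_3(729) = 6. At each level, the problem size is divided by 3, so it takes 6 divisions to reduce to a base case of size 1. The algorithm makes 2 recursive calls at each level.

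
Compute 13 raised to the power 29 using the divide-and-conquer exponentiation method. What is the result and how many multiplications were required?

Computing 13^29 by squaring (build up from 13^1; each line after the first costs one multiplication):

13^1 = 13
13^2 = (13^1)^2 = 13^2 = 169
13^3 = 13 * 13^2 = 13 * 169 = 2197
13^6 = (13^3)^2 = 2197^2 = 4826809
13^7 = 13 * 13^6 = 13 * 4826809 = 62748517
13^14 = (13^7)^2 = 62748517^2 = 3937376385699289
13^28 = (13^14)^2 = 3937376385699289^2 = 15502932802662396215269535105521
13^29 = 13 * 13^28 = 13 * 15502932802662396215269535105521 = 201538126434611150798503956371773

Result: 201538126434611150798503956371773
Multiplications needed: 7 (7 lines after 13^1)

13^29 = 201538126434611150798503956371773. Using exponentiation by squaring, this requires 7 multiplications. The key idea: if the exponent is even, square the half-power; if odd, multiply by the base once.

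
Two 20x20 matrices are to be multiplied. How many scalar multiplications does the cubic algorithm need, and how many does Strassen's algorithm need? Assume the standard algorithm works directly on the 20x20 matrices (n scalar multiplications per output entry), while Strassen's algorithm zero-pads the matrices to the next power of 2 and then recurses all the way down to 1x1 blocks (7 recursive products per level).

Matrix multiplication for 20x20 matrices:

Strassen's algorithm requires power-of-2 dimensions. Pad 20x20 to 32x32 (next power of 2).

Standard algorithm: 20^3 = 8000 multiplications
Strassen's algorithm: 7^(log2(32)) = 7^5 = 16807 multiplications
Difference: 8000 - 16807 = -8807 (Strassen uses MORE here due to padding overhead — for small or just-over-power-of-2 n, padding can outweigh the per-level savings)

Standard: 8000 multiplications (20^3). Strassen: 16807 multiplications (7^5, after padding to 32x32). Strassen reduces 8 recursive multiplications to 7 at each level.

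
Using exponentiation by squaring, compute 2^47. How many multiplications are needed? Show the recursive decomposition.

Computing 2^47 by squaring (build up from 2^1; each line after the first costs one multiplication):

2^1 = 2
2^2 = (2^1)^2 = 2^2 = 4
2^4 = (2^2)^2 = 4^2 = 16
2^5 = 2 * 2^4 = 2 * 16 = 32
2^10 = (2^5)^2 = 32^2 = 1024
2^11 = 2 * 2^10 = 2 * 1024 = 2048
2^22 = (2^11)^2 = 2048^2 = 4194304
2^23 = 2 * 2^22 = 2 * 4194304 = 8388608
2^46 = (2^23)^2 = 8388608^2 = 70368744177664
2^47 = 2 * 2^46 = 2 * 70368744177664 = 140737488355328

Result: 140737488355328
Multiplications needed: 9 (9 lines after 2^1)

2^47 = 140737488355328. Using exponentiation by squaring, this requires 9 multiplications. The key idea: if the exponent is even, square the half-power; if odd, multiply by the base once.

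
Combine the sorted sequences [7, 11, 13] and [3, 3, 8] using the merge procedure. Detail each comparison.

Merging process:

Compare 7 vs 3: take 3 from right. Merged: [3]
Compare 7 vs 3: take 3 from right. Merged: [3, 3]
Compare 7 vs 8: take 7 from left. Merged: [3, 3, 7]
Compare 11 vs 8: take 8 from right. Merged: [3, 3, 7, 8]
Append remaining from left: [11, 13]. Merged: [3, 3, 7, 8, 11, 13]

Final merged array: [3, 3, 7, 8, 11, 13]
Total comparisons: 4

The merged array is [3, 3, 7, 8, 11, 13], requiring 4 comparisons. The merge step runs in O(n) time where n is the total number of elements.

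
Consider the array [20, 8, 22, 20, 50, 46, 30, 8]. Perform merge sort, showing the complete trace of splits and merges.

Merge sort trace:

Split: [20, 8, 22, 20, 50, 46, 30, 8] -> [20, 8, 22, 20] and [50, 46, 30, 8]
  Split: [20, 8, 22, 20] -> [20, 8] and [22, 20]
    Split: [20, 8] -> [20] and [8]
    Merge: [20] + [8] -> [8, 20]
    Split: [22, 20] -> [22] and [20]
    Merge: [22] + [20] -> [20, 22]
  Merge: [8, 20] + [20, 22] -> [8, 20, 20, 22]
  Split: [50, 46, 30, 8] -> [50, 46] and [30, 8]
    Split: [50, 46] -> [50] and [46]
    Merge: [50] + [46] -> [46, 50]
    Split: [30, 8] -> [30] and [8]
    Merge: [30] + [8] -> [8, 30]
  Merge: [46, 50] + [8, 30] -> [8, 30, 46, 50]
Merge: [8, 20, 20, 22] + [8, 30, 46, 50] -> [8, 8, 20, 20, 22, 30, 46, 50]

Final sorted array: [8, 8, 20, 20, 22, 30, 46, 50]

The merge sort proceeds by recursively splitting the array and merging sorted halves.
After all merges, the sorted array is [8, 8, 20, 20, 22, 30, 46, 50].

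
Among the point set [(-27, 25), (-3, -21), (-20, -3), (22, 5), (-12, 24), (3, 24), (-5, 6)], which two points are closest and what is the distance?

Computing all pairwise distances among 7 points:

d((-27, 25), (-3, -21)) = 51.8845
d((-27, 25), (-20, -3)) = 28.8617
d((-27, 25), (22, 5)) = 52.9245
d((-27, 25), (-12, 24)) = 15.0333
d((-27, 25), (3, 24)) = 30.0167
d((-27, 25), (-5, 6)) = 29.0689
d((-3, -21), (-20, -3)) = 24.7588
d((-3, -21), (22, 5)) = 36.0694
d((-3, -21), (-12, 24)) = 45.8912
d((-3, -21), (3, 24)) = 45.3982
d((-3, -21), (-5, 6)) = 27.074
d((-20, -3), (22, 5)) = 42.7551
d((-20, -3), (-12, 24)) = 28.1603
d((-20, -3), (3, 24)) = 35.4683
d((-20, -3), (-5, 6)) = 17.4929
d((22, 5), (-12, 24)) = 38.9487
d((22, 5), (3, 24)) = 26.8701
d((22, 5), (-5, 6)) = 27.0185
d((-12, 24), (3, 24)) = 15.0 <-- minimum
d((-12, 24), (-5, 6)) = 19.3132
d((3, 24), (-5, 6)) = 19.6977

Closest pair: (-12, 24) and (3, 24) with distance 15.0

The closest pair is (-12, 24) and (3, 24) with Euclidean distance 15.0. For 7 points, brute-force pairwise comparison is shown above. For large n, the divide-and-conquer algorithm (sort by x, recurse on halves, check the dividing strip) achieves O(n log n).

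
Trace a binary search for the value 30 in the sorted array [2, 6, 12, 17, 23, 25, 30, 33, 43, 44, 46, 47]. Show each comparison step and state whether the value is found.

Binary search for 30 in [2, 6, 12, 17, 23, 25, 30, 33, 43, 44, 46, 47]:

lo=0, hi=11, mid=5, arr[mid]=25 -> 25 < 30, search right half
lo=6, hi=11, mid=8, arr[mid]=43 -> 43 > 30, search left half
lo=6, hi=7, mid=6, arr[mid]=30 -> Found target at index 6!

Binary search finds 30 at index 6 after 3 comparisons. The search repeatedly halves the search space by comparing with the middle element.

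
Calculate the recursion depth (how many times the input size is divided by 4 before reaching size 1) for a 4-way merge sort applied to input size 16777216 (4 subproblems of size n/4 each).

For divide and conquer with division factor 4:

Problem sizes at each level:
Level 0: 16777216
Level 1: 4194304
Level 2: 1048576
Level 3: 262144
Level 4: 65536
Level 5: 16384
Level 6: 4096
Level 7: 1024
Level 8: 256
Level 9: 64
Level 10: 16
Level 11: 4
Level 12: 1

The root is level 0 and the size-1 base case is level 12 (the tree spans levels 0 through 12, i.e. 13 levels counting the root), so the depth is the number of divisions: log_4(16777216) = 12

The recursion tree depth is log_4(16777216) = 12. At each level, the problem size is divided by 4, so it takes 12 divisions to reduce to a base case of size 1. The algorithm makes 4 recursive calls at each level.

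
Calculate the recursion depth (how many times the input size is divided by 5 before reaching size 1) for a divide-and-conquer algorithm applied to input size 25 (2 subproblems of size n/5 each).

For divide and conquer with division factor 5:

Problem sizes at each level:
Level 0: 25
Level 1: 5
Level 2: 1

The root is level 0 and the size-1 base case is level 2 (the tree spans levels 0 through 2, i.e. 3 levels counting the root), so the depth is the number of divisions: log_5(25) = 2

The recursion tree depth is log_5(25) = 2. At each level, the problem size is divided by 5, so it takes 2 divisions to reduce to a base case of size 1. The algorithm makes 2 recursive calls at each level.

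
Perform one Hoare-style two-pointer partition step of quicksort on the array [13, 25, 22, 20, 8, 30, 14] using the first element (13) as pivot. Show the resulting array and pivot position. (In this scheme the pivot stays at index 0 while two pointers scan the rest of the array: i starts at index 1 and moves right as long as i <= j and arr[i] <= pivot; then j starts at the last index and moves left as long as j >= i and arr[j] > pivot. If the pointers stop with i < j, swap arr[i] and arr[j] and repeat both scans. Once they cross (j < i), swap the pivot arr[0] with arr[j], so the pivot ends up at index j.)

Hoare-style two-pointer partition with pivot = 13:

Initial array: [13, 25, 22, 20, 8, 30, 14]

Pointers start at i = 1, j = 6.
i stops at index 1 (arr[1]=25 > 13), j stops at index 4 (arr[4]=8 <= 13): swap arr[1] and arr[4], array becomes [13, 8, 22, 20, 25, 30, 14]
i ends at 2, j ends at 1: the pointers have crossed (j < i), so scanning stops.

Swap pivot arr[0] with arr[1] to place pivot at position 1: [8, 13, 22, 20, 25, 30, 14]
Pivot position: 1

After partitioning with pivot 13, the array becomes [8, 13, 22, 20, 25, 30, 14]. The pivot is placed at index 1. All elements to the left of the pivot are <= 13, and all elements to the right are > 13.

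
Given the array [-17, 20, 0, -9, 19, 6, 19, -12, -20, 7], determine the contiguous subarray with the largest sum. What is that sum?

Using Kadane's algorithm on [-17, 20, 0, -9, 19, 6, 19, -12, -20, 7]:

Scanning through the array:
Position 1 (value 20): max_ending_here = 20, max_so_far = 20
Position 2 (value 0): max_ending_here = 20, max_so_far = 20
Position 3 (value -9): max_ending_here = 11, max_so_far = 20
Position 4 (value 19): max_ending_here = 30, max_so_far = 30
Position 5 (value 6): max_ending_here = 36, max_so_far = 36
Position 6 (value 19): max_ending_here = 55, max_so_far = 55
Position 7 (value -12): max_ending_here = 43, max_so_far = 55
Position 8 (value -20): max_ending_here = 23, max_so_far = 55
Position 9 (value 7): max_ending_here = 30, max_so_far = 55

Maximum subarray: [20, 0, -9, 19, 6, 19]
Maximum sum: 55

The maximum subarray is [20, 0, -9, 19, 6, 19] with sum 55. This subarray runs from index 1 to index 6.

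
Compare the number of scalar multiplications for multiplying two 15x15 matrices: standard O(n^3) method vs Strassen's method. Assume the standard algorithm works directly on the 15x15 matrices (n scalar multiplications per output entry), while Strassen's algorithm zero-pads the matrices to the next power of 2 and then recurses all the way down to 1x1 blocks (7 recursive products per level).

Matrix multiplication for 15x15 matrices:

Strassen's algorithm requires power-of-2 dimensions. Pad 15x15 to 16x16 (next power of 2).

Standard algorithm: 15^3 = 3375 multiplications
Strassen's algorithm: 7^(log2(16)) = 7^4 = 2401 multiplications
Savings: 3375 - 2401 = 974 multiplications

Standard: 3375 multiplications (15^3). Strassen: 2401 multiplications (7^4, after padding to 16x16). Strassen reduces 8 recursive multiplications to 7 at each level.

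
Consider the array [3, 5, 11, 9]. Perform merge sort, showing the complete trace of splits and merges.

Merge sort trace:

Split: [3, 5, 11, 9] -> [3, 5] and [11, 9]
  Split: [3, 5] -> [3] and [5]
  Merge: [3] + [5] -> [3, 5]
  Split: [11, 9] -> [11] and [9]
  Merge: [11] + [9] -> [9, 11]
Merge: [3, 5] + [9, 11] -> [3, 5, 9, 11]

Final sorted array: [3, 5, 9, 11]

The merge sort proceeds by recursively splitting the array and merging sorted halves.
After all merges, the sorted array is [3, 5, 9, 11].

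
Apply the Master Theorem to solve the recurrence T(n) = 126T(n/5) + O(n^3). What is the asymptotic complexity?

Master Theorem for T(n) = 126T(n/5) + O(n^3):

a = 126, b = 5, c = 3
log_b(a) = log_5(126) = 3.0050

Case 1: c = 3 < log_5(126) = 3.0050
T(n) = O(n^(log_5 126))

For T(n) = 126T(n/5) + O(n^3): log_5(126) = 3.0050. This is Case 1 of the Master Theorem (c < log_b(a), work dominated by leaves), giving O(n^(log_5 126)).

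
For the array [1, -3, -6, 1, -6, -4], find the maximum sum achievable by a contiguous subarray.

Using Kadane's algorithm on [1, -3, -6, 1, -6, -4]:

Scanning through the array:
Position 1 (value -3): max_ending_here = -2, max_so_far = 1
Position 2 (value -6): max_ending_here = -6, max_so_far = 1
Position 3 (value 1): max_ending_here = 1, max_so_far = 1
Position 4 (value -6): max_ending_here = -5, max_so_far = 1
Position 5 (value -4): max_ending_here = -4, max_so_far = 1

Maximum subarray: [1]
Maximum sum: 1

The maximum subarray is [1] with sum 1. This subarray runs from index 0 to index 0.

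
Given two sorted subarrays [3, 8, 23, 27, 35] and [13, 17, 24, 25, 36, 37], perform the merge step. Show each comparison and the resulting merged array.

Merging process:

Compare 3 vs 13: take 3 from left. Merged: [3]
Compare 8 vs 13: take 8 from left. Merged: [3, 8]
Compare 23 vs 13: take 13 from right. Merged: [3, 8, 13]
Compare 23 vs 17: take 17 from right. Merged: [3, 8, 13, 17]
Compare 23 vs 24: take 23 from left. Merged: [3, 8, 13, 17, 23]
Compare 27 vs 24: take 24 from right. Merged: [3, 8, 13, 17, 23, 24]
Compare 27 vs 25: take 25 from right. Merged: [3, 8, 13, 17, 23, 24, 25]
Compare 27 vs 36: take 27 from left. Merged: [3, 8, 13, 17, 23, 24, 25, 27]
Compare 35 vs 36: take 35 from left. Merged: [3, 8, 13, 17, 23, 24, 25, 27, 35]
Append remaining from right: [36, 37]. Merged: [3, 8, 13, 17, 23, 24, 25, 27, 35, 36, 37]

Final merged array: [3, 8, 13, 17, 23, 24, 25, 27, 35, 36, 37]
Total comparisons: 9

The merged array is [3, 8, 13, 17, 23, 24, 25, 27, 35, 36, 37], requiring 9 comparisons. The merge step runs in O(n) time where n is the total number of elements.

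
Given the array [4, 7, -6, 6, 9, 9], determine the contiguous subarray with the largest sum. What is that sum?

Using Kadane's algorithm on [4, 7, -6, 6, 9, 9]:

Scanning through the array:
Position 1 (value 7): max_ending_here = 11, max_so_far = 11
Position 2 (value -6): max_ending_here = 5, max_so_far = 11
Position 3 (value 6): max_ending_here = 11, max_so_far = 11
Position 4 (value 9): max_ending_here = 20, max_so_far = 20
Position 5 (value 9): max_ending_here = 29, max_so_far = 29

Maximum subarray: [4, 7, -6, 6, 9, 9]
Maximum sum: 29

The maximum subarray is [4, 7, -6, 6, 9, 9] with sum 29. This subarray runs from index 0 to index 5.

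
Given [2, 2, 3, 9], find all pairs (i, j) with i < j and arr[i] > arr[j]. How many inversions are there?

Finding inversions in [2, 2, 3, 9]:


Total inversions: 0

The array has 0 inversions. It is already sorted.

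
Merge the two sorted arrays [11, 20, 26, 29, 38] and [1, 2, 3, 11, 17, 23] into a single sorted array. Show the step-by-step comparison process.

Merging process:

Compare 11 vs 1: take 1 from right. Merged: [1]
Compare 11 vs 2: take 2 from right. Merged: [1, 2]
Compare 11 vs 3: take 3 from right. Merged: [1, 2, 3]
Compare 11 vs 11: take 11 from left. Merged: [1, 2, 3, 11]
Compare 20 vs 11: take 11 from right. Merged: [1, 2, 3, 11, 11]
Compare 20 vs 17: take 17 from right. Merged: [1, 2, 3, 11, 11, 17]
Compare 20 vs 23: take 20 from left. Merged: [1, 2, 3, 11, 11, 17, 20]
Compare 26 vs 23: take 23 from right. Merged: [1, 2, 3, 11, 11, 17, 20, 23]
Append remaining from left: [26, 29, 38]. Merged: [1, 2, 3, 11, 11, 17, 20, 23, 26, 29, 38]

Final merged array: [1, 2, 3, 11, 11, 17, 20, 23, 26, 29, 38]
Total comparisons: 8

The merged array is [1, 2, 3, 11, 11, 17, 20, 23, 26, 29, 38], requiring 8 comparisons. The merge step runs in O(n) time where n is the total number of elements.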